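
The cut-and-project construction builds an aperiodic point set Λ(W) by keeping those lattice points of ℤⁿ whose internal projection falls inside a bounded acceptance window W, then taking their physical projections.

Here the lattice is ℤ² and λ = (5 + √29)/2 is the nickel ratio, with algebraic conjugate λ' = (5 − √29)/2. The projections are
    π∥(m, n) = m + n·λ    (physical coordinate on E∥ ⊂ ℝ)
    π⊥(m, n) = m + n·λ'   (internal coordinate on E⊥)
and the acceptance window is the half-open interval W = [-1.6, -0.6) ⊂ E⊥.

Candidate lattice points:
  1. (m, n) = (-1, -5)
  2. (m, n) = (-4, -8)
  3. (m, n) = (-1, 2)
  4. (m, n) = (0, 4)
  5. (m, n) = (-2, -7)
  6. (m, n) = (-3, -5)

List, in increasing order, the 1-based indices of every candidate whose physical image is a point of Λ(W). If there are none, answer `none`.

Compute λ' = (5−√29)/2 = -0.1926, so π⊥(m,n) = m -0.1926·n.
candidate 1: (m,n)=(-1,-5) → π∥ = -1-5·λ ≈ -26.9629, π⊥ = -1-5·λ' ≈ -0.0371 ∉ [-1.6, -0.6) ⇒ out
candidate 2: (m,n)=(-4,-8) → π∥ = -4-8·λ ≈ -45.5407, π⊥ = -4-8·λ' ≈ -2.4593 ∉ [-1.6, -0.6) ⇒ out
candidate 3: (m,n)=(-1,2) → π∥ = -1+2·λ ≈ 9.3852, π⊥ = -1+2·λ' ≈ -1.3852 ∈ [-1.6, -0.6) ⇒ IN Λ
candidate 4: (m,n)=(0,4) → π∥ = 0+4·λ ≈ 20.7703, π⊥ = 0+4·λ' ≈ -0.7703 ∈ [-1.6, -0.6) ⇒ IN Λ
candidate 5: (m,n)=(-2,-7) → π∥ = -2-7·λ ≈ -38.3481, π⊥ = -2-7·λ' ≈ -0.6519 ∈ [-1.6, -0.6) ⇒ IN Λ
candidate 6: (m,n)=(-3,-5) → π∥ = -3-5·λ ≈ -28.9629, π⊥ = -3-5·λ' ≈ -2.0371 ∉ [-1.6, -0.6) ⇒ out

3, 4, 5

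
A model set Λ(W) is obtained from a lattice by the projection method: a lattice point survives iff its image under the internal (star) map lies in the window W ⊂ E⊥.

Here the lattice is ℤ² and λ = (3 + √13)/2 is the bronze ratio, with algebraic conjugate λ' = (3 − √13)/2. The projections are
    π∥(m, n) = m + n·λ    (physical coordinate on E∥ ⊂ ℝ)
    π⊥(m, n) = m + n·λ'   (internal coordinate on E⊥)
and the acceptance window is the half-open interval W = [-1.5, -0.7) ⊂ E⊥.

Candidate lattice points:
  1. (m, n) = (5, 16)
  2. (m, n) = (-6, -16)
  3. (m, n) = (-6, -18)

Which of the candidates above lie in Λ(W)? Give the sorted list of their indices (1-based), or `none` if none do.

2

Compute λ' = (3−√13)/2 = -0.30278, so π⊥(m,n) = m -0.30278·n.
#1 (5,16): internal coord 5 + (16)·λ' = +0.15559; +0.15559 ∉ [-1.5, -0.7) → out
#2 (-6,-16): internal coord -6 + (-16)·λ' = -1.15559; -1.15559 ∈ [-1.5, -0.7) → IN Λ
#3 (-6,-18): internal coord -6 + (-18)·λ' = -0.55004; -0.55004 ∉ [-1.5, -0.7) → out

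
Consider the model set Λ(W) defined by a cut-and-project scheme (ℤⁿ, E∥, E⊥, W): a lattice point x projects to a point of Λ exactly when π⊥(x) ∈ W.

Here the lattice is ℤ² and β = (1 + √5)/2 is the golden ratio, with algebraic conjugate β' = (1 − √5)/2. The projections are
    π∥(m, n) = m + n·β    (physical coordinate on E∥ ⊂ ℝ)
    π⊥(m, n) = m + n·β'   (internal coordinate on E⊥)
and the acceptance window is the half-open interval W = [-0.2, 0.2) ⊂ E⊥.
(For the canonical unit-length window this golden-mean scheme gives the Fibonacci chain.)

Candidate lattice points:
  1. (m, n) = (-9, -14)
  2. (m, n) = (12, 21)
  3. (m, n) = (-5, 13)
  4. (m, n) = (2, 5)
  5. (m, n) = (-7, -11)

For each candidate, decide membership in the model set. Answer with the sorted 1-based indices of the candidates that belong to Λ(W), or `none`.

none

β' = (1−√5)/2 ≈ -0.61803.
candidate 1: (m,n)=(-9,-14) → π∥ = -9-14·β ≈ -31.65248, π⊥ = -9-14·β' ≈ -0.34752 ∉ [-0.2, 0.2) ⇒ out
candidate 2: (m,n)=(12,21) → π∥ = 12+21·β ≈ 45.97871, π⊥ = 12+21·β' ≈ -0.97871 ∉ [-0.2, 0.2) ⇒ out
candidate 3: (m,n)=(-5,13) → π∥ = -5+13·β ≈ 16.03444, π⊥ = -5+13·β' ≈ -13.03444 ∉ [-0.2, 0.2) ⇒ out
candidate 4: (m,n)=(2,5) → π∥ = 2+5·β ≈ 10.09017, π⊥ = 2+5·β' ≈ -1.09017 ∉ [-0.2, 0.2) ⇒ out
candidate 5: (m,n)=(-7,-11) → π∥ = -7-11·β ≈ -24.79837, π⊥ = -7-11·β' ≈ -0.20163 ∉ [-0.2, 0.2) ⇒ out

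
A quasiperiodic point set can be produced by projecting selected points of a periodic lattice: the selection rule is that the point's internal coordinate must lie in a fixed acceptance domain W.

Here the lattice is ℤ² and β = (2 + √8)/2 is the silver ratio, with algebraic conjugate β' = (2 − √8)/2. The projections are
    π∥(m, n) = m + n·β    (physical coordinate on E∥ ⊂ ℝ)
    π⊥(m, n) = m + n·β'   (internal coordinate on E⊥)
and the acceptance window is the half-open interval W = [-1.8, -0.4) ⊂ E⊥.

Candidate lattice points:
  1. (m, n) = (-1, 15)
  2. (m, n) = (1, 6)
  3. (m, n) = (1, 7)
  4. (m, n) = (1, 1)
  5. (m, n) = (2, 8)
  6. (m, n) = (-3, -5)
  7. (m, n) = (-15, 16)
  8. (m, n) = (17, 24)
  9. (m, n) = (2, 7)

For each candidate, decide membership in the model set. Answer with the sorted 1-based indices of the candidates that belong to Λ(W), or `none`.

β' = (2−√8)/2 ≈ -0.4142.
[1] lift (-1,15): star map gives -7.2132; window check -1.8 ≤ -7.2132 < -0.4 is false → out
[2] lift (1,6): star map gives -1.4853; window check -1.8 ≤ -1.4853 < -0.4 is true → IN Λ
[3] lift (1,7): star map gives -1.8995; window check -1.8 ≤ -1.8995 < -0.4 is false → out
[4] lift (1,1): star map gives 0.5858; window check -1.8 ≤ 0.5858 < -0.4 is false → out
[5] lift (2,8): star map gives -1.3137; window check -1.8 ≤ -1.3137 < -0.4 is true → IN Λ
[6] lift (-3,-5): star map gives -0.9289; window check -1.8 ≤ -0.9289 < -0.4 is true → IN Λ
[7] lift (-15,16): star map gives -21.6274; window check -1.8 ≤ -21.6274 < -0.4 is false → out
[8] lift (17,24): star map gives 7.0589; window check -1.8 ≤ 7.0589 < -0.4 is false → out
[9] lift (2,7): star map gives -0.8995; window check -1.8 ≤ -0.8995 < -0.4 is true → IN Λ

2, 5, 6, 9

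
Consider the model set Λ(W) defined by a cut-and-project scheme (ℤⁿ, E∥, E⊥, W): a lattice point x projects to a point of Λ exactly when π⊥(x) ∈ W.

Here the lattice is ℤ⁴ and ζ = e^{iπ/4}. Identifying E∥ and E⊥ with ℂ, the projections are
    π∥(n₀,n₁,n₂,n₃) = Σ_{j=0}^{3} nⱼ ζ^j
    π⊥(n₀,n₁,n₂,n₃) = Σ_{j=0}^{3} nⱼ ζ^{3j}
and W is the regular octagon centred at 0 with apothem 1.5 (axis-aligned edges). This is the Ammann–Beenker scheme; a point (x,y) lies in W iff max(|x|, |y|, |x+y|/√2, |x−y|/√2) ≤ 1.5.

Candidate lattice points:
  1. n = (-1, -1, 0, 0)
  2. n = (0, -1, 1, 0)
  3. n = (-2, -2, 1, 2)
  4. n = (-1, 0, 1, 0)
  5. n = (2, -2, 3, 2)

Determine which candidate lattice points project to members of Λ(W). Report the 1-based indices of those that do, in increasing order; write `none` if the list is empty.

1, 3, 4

π⊥(n) = n₀ + n₁ζ³ + n₂ζ⁶ + n₃ζ⁹ where ζ = e^{iπ/4}.
#1 (-1, -1, 0, 0): internal (-0.2929, -0.7071); octagon support 0.7071 vs apothem 1.5 → ∈ W
#2 (0, -1, 1, 0): internal (0.7071, -1.7071); octagon support 1.7071 vs apothem 1.5 → ∉ W
#3 (-2, -2, 1, 2): internal (0.8284, -1.0000); octagon support 1.2929 vs apothem 1.5 → ∈ W
#4 (-1, 0, 1, 0): internal (-1.0000, -1.0000); octagon support 1.4142 vs apothem 1.5 → ∈ W
#5 (2, -2, 3, 2): internal (4.8284, -3.0000); octagon support 5.5355 vs apothem 1.5 → ∉ W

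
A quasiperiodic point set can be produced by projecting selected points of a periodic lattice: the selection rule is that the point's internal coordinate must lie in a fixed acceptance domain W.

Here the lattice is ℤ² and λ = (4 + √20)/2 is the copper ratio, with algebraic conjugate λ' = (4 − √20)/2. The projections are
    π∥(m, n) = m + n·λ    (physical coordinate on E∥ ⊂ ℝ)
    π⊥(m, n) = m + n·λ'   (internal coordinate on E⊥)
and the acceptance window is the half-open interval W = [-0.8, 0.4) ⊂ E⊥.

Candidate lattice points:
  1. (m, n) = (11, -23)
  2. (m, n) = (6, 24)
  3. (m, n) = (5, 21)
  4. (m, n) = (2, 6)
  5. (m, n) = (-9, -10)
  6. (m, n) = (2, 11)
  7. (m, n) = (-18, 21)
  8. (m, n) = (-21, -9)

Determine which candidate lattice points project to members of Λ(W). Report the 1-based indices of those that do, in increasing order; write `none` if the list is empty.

Compute λ' = (4−√20)/2 = -0.2361, so π⊥(m,n) = m -0.2361·n.
[1] lift (11,-23): star map gives 16.4296; window check -0.8 ≤ 16.4296 < 0.4 is false → out
[2] lift (6,24): star map gives 0.3344; window check -0.8 ≤ 0.3344 < 0.4 is true → IN Λ
[3] lift (5,21): star map gives 0.0426; window check -0.8 ≤ 0.0426 < 0.4 is true → IN Λ
[4] lift (2,6): star map gives 0.5836; window check -0.8 ≤ 0.5836 < 0.4 is false → out
[5] lift (-9,-10): star map gives -6.6393; window check -0.8 ≤ -6.6393 < 0.4 is false → out
[6] lift (2,11): star map gives -0.5967; window check -0.8 ≤ -0.5967 < 0.4 is true → IN Λ
[7] lift (-18,21): star map gives -22.9574; window check -0.8 ≤ -22.9574 < 0.4 is false → out
[8] lift (-21,-9): star map gives -18.8754; window check -0.8 ≤ -18.8754 < 0.4 is false → out

2, 3, 6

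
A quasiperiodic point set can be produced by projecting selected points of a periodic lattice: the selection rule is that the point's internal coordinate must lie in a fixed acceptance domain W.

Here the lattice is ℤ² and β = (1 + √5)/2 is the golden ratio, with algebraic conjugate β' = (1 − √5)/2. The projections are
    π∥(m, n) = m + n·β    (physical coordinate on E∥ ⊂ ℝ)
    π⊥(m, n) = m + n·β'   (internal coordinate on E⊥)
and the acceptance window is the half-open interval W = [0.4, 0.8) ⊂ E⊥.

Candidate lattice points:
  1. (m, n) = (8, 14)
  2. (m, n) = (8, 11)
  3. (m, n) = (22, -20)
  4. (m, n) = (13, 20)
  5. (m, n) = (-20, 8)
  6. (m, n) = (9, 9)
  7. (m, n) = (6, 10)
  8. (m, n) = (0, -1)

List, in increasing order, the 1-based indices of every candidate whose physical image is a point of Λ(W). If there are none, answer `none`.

4, 8

β' = (1−√5)/2 ≈ -0.618034.
#1 (8,14): internal coord 8 + (14)·β' = -0.652476; -0.652476 ∉ [0.4, 0.8) → out
#2 (8,11): internal coord 8 + (11)·β' = +1.201626; +1.201626 ∉ [0.4, 0.8) → out
#3 (22,-20): internal coord 22 + (-20)·β' = +34.360680; +34.360680 ∉ [0.4, 0.8) → out
#4 (13,20): internal coord 13 + (20)·β' = +0.639320; +0.639320 ∈ [0.4, 0.8) → IN Λ
#5 (-20,8): internal coord -20 + (8)·β' = -24.944272; -24.944272 ∉ [0.4, 0.8) → out
#6 (9,9): internal coord 9 + (9)·β' = +3.437694; +3.437694 ∉ [0.4, 0.8) → out
#7 (6,10): internal coord 6 + (10)·β' = -0.180340; -0.180340 ∉ [0.4, 0.8) → out
#8 (0,-1): internal coord 0 + (-1)·β' = +0.618034; +0.618034 ∈ [0.4, 0.8) → IN Λ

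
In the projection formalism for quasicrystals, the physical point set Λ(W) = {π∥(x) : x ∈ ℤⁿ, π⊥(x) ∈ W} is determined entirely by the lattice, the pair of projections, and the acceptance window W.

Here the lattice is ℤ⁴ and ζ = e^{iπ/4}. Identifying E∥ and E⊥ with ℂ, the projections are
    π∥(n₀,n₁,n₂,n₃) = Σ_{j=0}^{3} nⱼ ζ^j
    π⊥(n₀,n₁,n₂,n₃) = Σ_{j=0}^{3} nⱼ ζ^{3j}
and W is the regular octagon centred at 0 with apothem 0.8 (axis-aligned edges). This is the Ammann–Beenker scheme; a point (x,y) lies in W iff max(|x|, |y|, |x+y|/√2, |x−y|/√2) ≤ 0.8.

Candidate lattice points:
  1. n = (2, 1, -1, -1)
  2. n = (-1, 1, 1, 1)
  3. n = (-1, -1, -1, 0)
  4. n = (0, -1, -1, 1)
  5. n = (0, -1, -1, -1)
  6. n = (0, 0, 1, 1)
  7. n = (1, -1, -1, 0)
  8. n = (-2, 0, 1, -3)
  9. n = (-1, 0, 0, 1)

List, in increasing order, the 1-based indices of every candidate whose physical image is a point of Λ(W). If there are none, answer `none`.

π⊥(n) = n₀ + n₁ζ³ + n₂ζ⁶ + n₃ζ⁹ where ζ = e^{iπ/4}.
candidate 1: n = (2, 1, -1, -1) → π⊥ ≈ (+0.58579, +1.00000); max(|x|,|y|,|x±y|/√2) = 1.12132 > 0.8 ⇒ ∉ W
candidate 2: n = (-1, 1, 1, 1) → π⊥ ≈ (-1.00000, +0.41421); max(|x|,|y|,|x±y|/√2) = 1.00000 > 0.8 ⇒ ∉ W
candidate 3: n = (-1, -1, -1, 0) → π⊥ ≈ (-0.29289, +0.29289); max(|x|,|y|,|x±y|/√2) = 0.41421 ≤ 0.8 ⇒ ∈ W
candidate 4: n = (0, -1, -1, 1) → π⊥ ≈ (+1.41421, +1.00000); max(|x|,|y|,|x±y|/√2) = 1.70711 > 0.8 ⇒ ∉ W
candidate 5: n = (0, -1, -1, -1) → π⊥ ≈ (+0.00000, -0.41421); max(|x|,|y|,|x±y|/√2) = 0.41421 ≤ 0.8 ⇒ ∈ W
candidate 6: n = (0, 0, 1, 1) → π⊥ ≈ (+0.70711, -0.29289); max(|x|,|y|,|x±y|/√2) = 0.70711 ≤ 0.8 ⇒ ∈ W
candidate 7: n = (1, -1, -1, 0) → π⊥ ≈ (+1.70711, +0.29289); max(|x|,|y|,|x±y|/√2) = 1.70711 > 0.8 ⇒ ∉ W
candidate 8: n = (-2, 0, 1, -3) → π⊥ ≈ (-4.12132, -3.12132); max(|x|,|y|,|x±y|/√2) = 5.12132 > 0.8 ⇒ ∉ W
candidate 9: n = (-1, 0, 0, 1) → π⊥ ≈ (-0.29289, +0.70711); max(|x|,|y|,|x±y|/√2) = 0.70711 ≤ 0.8 ⇒ ∈ W

3, 5, 6, 9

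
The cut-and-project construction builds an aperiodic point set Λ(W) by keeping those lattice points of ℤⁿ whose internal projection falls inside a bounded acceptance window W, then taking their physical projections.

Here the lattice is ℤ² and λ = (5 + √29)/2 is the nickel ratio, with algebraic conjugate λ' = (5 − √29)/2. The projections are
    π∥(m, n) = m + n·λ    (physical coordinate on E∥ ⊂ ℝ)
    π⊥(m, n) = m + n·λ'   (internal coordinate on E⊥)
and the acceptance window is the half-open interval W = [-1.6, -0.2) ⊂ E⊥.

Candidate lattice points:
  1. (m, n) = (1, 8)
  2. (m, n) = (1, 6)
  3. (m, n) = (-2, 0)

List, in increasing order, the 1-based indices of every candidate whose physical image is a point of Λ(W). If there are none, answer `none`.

1

Compute λ' = (5−√29)/2 = -0.192582, so π⊥(m,n) = m -0.192582·n.
candidate 1: (m,n)=(1,8) → π∥ = 1+8·λ ≈ 42.540659, π⊥ = 1+8·λ' ≈ -0.540659 ∈ [-1.6, -0.2) ⇒ IN Λ
candidate 2: (m,n)=(1,6) → π∥ = 1+6·λ ≈ 32.155494, π⊥ = 1+6·λ' ≈ -0.155494 ∉ [-1.6, -0.2) ⇒ out
candidate 3: (m,n)=(-2,0) → π∥ = -2+0·λ ≈ -2.000000, π⊥ = -2+0·λ' ≈ -2.000000 ∉ [-1.6, -0.2) ⇒ out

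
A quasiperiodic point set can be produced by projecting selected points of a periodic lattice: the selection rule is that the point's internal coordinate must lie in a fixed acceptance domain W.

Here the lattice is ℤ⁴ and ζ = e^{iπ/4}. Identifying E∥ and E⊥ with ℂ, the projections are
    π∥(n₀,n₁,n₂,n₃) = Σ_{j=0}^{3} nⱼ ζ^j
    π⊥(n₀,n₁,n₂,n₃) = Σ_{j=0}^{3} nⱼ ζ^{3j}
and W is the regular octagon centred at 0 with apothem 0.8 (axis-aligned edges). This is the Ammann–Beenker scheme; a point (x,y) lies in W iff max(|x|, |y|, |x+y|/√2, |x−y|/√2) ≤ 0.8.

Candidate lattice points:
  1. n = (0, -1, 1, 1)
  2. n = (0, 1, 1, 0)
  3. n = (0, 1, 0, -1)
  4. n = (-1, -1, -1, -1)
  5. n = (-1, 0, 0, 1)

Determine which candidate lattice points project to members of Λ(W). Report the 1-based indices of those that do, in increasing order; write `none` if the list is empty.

2, 5

With ζ = e^{iπ/4} the internal vectors are ζ^0,ζ^3,ζ^6,ζ^9.
candidate 1: n = (0, -1, 1, 1) → π⊥ ≈ (+1.41421, -1.00000); max(|x|,|y|,|x±y|/√2) = 1.70711 > 0.8 ⇒ ∉ W
candidate 2: n = (0, 1, 1, 0) → π⊥ ≈ (-0.70711, -0.29289); max(|x|,|y|,|x±y|/√2) = 0.70711 ≤ 0.8 ⇒ ∈ W
candidate 3: n = (0, 1, 0, -1) → π⊥ ≈ (-1.41421, +0.00000); max(|x|,|y|,|x±y|/√2) = 1.41421 > 0.8 ⇒ ∉ W
candidate 4: n = (-1, -1, -1, -1) → π⊥ ≈ (-1.00000, -0.41421); max(|x|,|y|,|x±y|/√2) = 1.00000 > 0.8 ⇒ ∉ W
candidate 5: n = (-1, 0, 0, 1) → π⊥ ≈ (-0.29289, +0.70711); max(|x|,|y|,|x±y|/√2) = 0.70711 ≤ 0.8 ⇒ ∈ W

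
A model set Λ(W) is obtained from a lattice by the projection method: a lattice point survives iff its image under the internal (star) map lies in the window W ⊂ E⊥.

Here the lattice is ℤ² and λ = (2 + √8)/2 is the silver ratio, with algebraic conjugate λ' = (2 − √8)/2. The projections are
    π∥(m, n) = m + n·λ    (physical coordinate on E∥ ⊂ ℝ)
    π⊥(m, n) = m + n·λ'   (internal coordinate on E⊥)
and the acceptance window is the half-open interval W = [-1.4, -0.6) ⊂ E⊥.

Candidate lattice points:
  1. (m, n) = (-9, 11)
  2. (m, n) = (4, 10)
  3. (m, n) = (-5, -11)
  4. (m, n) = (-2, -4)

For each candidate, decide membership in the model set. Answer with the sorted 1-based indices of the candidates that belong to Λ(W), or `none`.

Numerically λ ≈ 2.414214 and λ' = −1/λ ≈ -0.414214.
[1] lift (-9,11): star map gives -13.556349; window check -1.4 ≤ -13.556349 < -0.6 is false → out
[2] lift (4,10): star map gives -0.142136; window check -1.4 ≤ -0.142136 < -0.6 is false → out
[3] lift (-5,-11): star map gives -0.443651; window check -1.4 ≤ -0.443651 < -0.6 is false → out
[4] lift (-2,-4): star map gives -0.343146; window check -1.4 ≤ -0.343146 < -0.6 is false → out

none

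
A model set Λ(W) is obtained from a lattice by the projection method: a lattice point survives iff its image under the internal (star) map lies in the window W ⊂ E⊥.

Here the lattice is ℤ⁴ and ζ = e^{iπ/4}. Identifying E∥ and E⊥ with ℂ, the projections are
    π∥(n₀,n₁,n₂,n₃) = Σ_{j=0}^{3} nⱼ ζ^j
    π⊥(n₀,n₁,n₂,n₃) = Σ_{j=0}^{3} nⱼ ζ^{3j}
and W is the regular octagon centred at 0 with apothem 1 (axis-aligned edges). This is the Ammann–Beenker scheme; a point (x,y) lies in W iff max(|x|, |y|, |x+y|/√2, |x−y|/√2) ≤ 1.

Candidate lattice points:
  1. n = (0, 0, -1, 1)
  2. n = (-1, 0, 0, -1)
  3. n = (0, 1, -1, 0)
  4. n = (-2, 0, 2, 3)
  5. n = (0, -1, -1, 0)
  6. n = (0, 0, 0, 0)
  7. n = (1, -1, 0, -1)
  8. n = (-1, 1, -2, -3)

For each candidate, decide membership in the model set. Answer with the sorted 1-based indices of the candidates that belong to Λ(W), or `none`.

4, 5, 6

π⊥(n) = n₀ + n₁ζ³ + n₂ζ⁶ + n₃ζ⁹ where ζ = e^{iπ/4}.
#1 (0, 0, -1, 1): internal (0.70711, 1.70711); octagon support 1.70711 vs apothem 1 → ∉ W
#2 (-1, 0, 0, -1): internal (-1.70711, -0.70711); octagon support 1.70711 vs apothem 1 → ∉ W
#3 (0, 1, -1, 0): internal (-0.70711, 1.70711); octagon support 1.70711 vs apothem 1 → ∉ W
#4 (-2, 0, 2, 3): internal (0.12132, 0.12132); octagon support 0.17157 vs apothem 1 → ∈ W
#5 (0, -1, -1, 0): internal (0.70711, 0.29289); octagon support 0.70711 vs apothem 1 → ∈ W
#6 (0, 0, 0, 0): internal (0.00000, 0.00000); octagon support 0.00000 vs apothem 1 → ∈ W
#7 (1, -1, 0, -1): internal (1.00000, -1.41421); octagon support 1.70711 vs apothem 1 → ∉ W
#8 (-1, 1, -2, -3): internal (-3.82843, 0.58579); octagon support 3.82843 vs apothem 1 → ∉ W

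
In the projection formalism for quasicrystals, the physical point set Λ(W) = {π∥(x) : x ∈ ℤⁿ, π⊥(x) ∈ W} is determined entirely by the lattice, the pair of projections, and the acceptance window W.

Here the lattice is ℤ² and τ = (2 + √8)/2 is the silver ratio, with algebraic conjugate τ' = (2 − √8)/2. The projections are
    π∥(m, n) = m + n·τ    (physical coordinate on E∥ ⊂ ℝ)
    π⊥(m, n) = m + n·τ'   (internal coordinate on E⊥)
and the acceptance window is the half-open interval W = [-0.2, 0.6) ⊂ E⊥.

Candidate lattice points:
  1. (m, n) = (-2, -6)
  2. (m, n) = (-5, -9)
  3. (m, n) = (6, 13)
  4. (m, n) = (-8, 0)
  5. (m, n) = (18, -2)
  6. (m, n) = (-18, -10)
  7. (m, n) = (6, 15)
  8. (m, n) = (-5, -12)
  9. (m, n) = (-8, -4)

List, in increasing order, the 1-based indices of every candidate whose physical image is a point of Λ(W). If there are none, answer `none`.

1, 8

Compute τ' = (2−√8)/2 = -0.41421, so π⊥(m,n) = m -0.41421·n.
candidate 1: (m,n)=(-2,-6) → π∥ = -2-6·τ ≈ -16.48528, π⊥ = -2-6·τ' ≈ 0.48528 ∈ [-0.2, 0.6) ⇒ IN Λ
candidate 2: (m,n)=(-5,-9) → π∥ = -5-9·τ ≈ -26.72792, π⊥ = -5-9·τ' ≈ -1.27208 ∉ [-0.2, 0.6) ⇒ out
candidate 3: (m,n)=(6,13) → π∥ = 6+13·τ ≈ 37.38478, π⊥ = 6+13·τ' ≈ 0.61522 ∉ [-0.2, 0.6) ⇒ out
candidate 4: (m,n)=(-8,0) → π∥ = -8+0·τ ≈ -8.00000, π⊥ = -8+0·τ' ≈ -8.00000 ∉ [-0.2, 0.6) ⇒ out
candidate 5: (m,n)=(18,-2) → π∥ = 18-2·τ ≈ 13.17157, π⊥ = 18-2·τ' ≈ 18.82843 ∉ [-0.2, 0.6) ⇒ out
candidate 6: (m,n)=(-18,-10) → π∥ = -18-10·τ ≈ -42.14214, π⊥ = -18-10·τ' ≈ -13.85786 ∉ [-0.2, 0.6) ⇒ out
candidate 7: (m,n)=(6,15) → π∥ = 6+15·τ ≈ 42.21320, π⊥ = 6+15·τ' ≈ -0.21320 ∉ [-0.2, 0.6) ⇒ out
candidate 8: (m,n)=(-5,-12) → π∥ = -5-12·τ ≈ -33.97056, π⊥ = -5-12·τ' ≈ -0.02944 ∈ [-0.2, 0.6) ⇒ IN Λ
candidate 9: (m,n)=(-8,-4) → π∥ = -8-4·τ ≈ -17.65685, π⊥ = -8-4·τ' ≈ -6.34315 ∉ [-0.2, 0.6) ⇒ out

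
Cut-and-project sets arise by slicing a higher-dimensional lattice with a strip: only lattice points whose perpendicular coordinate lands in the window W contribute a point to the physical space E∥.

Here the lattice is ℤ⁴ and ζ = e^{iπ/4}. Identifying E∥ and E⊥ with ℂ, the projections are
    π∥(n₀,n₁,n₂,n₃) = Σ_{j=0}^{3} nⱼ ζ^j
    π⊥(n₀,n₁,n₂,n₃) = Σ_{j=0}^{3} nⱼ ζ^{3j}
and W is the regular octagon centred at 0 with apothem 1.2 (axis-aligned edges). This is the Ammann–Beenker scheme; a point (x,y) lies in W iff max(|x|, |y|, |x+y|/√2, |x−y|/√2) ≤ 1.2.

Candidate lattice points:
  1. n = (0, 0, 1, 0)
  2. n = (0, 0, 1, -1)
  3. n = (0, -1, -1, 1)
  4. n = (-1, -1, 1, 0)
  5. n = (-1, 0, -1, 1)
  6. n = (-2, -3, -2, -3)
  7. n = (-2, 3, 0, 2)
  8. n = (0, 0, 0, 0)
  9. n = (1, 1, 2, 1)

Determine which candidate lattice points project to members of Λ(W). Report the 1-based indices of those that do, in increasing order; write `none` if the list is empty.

1, 8, 9

π⊥(n) = n₀ + n₁ζ³ + n₂ζ⁶ + n₃ζ⁹ where ζ = e^{iπ/4}.
candidate 1: n = (0, 0, 1, 0) → π⊥ ≈ (+0.00000, -1.00000); max(|x|,|y|,|x±y|/√2) = 1.00000 ≤ 1.2 ⇒ ∈ W
candidate 2: n = (0, 0, 1, -1) → π⊥ ≈ (-0.70711, -1.70711); max(|x|,|y|,|x±y|/√2) = 1.70711 > 1.2 ⇒ ∉ W
candidate 3: n = (0, -1, -1, 1) → π⊥ ≈ (+1.41421, +1.00000); max(|x|,|y|,|x±y|/√2) = 1.70711 > 1.2 ⇒ ∉ W
candidate 4: n = (-1, -1, 1, 0) → π⊥ ≈ (-0.29289, -1.70711); max(|x|,|y|,|x±y|/√2) = 1.70711 > 1.2 ⇒ ∉ W
candidate 5: n = (-1, 0, -1, 1) → π⊥ ≈ (-0.29289, +1.70711); max(|x|,|y|,|x±y|/√2) = 1.70711 > 1.2 ⇒ ∉ W
candidate 6: n = (-2, -3, -2, -3) → π⊥ ≈ (-2.00000, -2.24264); max(|x|,|y|,|x±y|/√2) = 3.00000 > 1.2 ⇒ ∉ W
candidate 7: n = (-2, 3, 0, 2) → π⊥ ≈ (-2.70711, +3.53553); max(|x|,|y|,|x±y|/√2) = 4.41421 > 1.2 ⇒ ∉ W
candidate 8: n = (0, 0, 0, 0) → π⊥ ≈ (+0.00000, +0.00000); max(|x|,|y|,|x±y|/√2) = 0.00000 ≤ 1.2 ⇒ ∈ W
candidate 9: n = (1, 1, 2, 1) → π⊥ ≈ (+1.00000, -0.58579); max(|x|,|y|,|x±y|/√2) = 1.12132 ≤ 1.2 ⇒ ∈ W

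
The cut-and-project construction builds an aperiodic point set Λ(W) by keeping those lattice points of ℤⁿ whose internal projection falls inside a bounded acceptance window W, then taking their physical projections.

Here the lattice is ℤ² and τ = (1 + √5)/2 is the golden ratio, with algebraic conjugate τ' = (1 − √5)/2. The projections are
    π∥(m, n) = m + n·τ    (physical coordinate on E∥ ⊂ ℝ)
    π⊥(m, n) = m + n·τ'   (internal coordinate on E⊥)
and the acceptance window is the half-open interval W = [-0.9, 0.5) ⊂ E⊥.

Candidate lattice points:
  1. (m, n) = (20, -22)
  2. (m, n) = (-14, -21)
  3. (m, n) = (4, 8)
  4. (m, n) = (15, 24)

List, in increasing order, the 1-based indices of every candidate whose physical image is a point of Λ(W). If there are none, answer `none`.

4

Numerically τ ≈ 1.618034 and τ' = −1/τ ≈ -0.618034.
candidate 1: (m,n)=(20,-22) → π∥ = 20-22·τ ≈ -15.596748, π⊥ = 20-22·τ' ≈ 33.596748 ∉ [-0.9, 0.5) ⇒ out
candidate 2: (m,n)=(-14,-21) → π∥ = -14-21·τ ≈ -47.978714, π⊥ = -14-21·τ' ≈ -1.021286 ∉ [-0.9, 0.5) ⇒ out
candidate 3: (m,n)=(4,8) → π∥ = 4+8·τ ≈ 16.944272, π⊥ = 4+8·τ' ≈ -0.944272 ∉ [-0.9, 0.5) ⇒ out
candidate 4: (m,n)=(15,24) → π∥ = 15+24·τ ≈ 53.832816, π⊥ = 15+24·τ' ≈ 0.167184 ∈ [-0.9, 0.5) ⇒ IN Λ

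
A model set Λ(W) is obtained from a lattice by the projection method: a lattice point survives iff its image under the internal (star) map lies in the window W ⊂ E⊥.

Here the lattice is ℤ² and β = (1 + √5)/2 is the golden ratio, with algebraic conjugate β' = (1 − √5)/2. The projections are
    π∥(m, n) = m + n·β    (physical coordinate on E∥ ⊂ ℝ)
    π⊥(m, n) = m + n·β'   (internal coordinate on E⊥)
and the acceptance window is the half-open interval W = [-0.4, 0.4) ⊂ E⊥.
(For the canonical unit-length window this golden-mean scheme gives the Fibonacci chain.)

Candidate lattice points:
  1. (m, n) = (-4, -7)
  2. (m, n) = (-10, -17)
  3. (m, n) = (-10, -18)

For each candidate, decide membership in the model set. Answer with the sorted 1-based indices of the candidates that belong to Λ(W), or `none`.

1

Numerically β ≈ 1.6180 and β' = −1/β ≈ -0.6180.
#1 (-4,-7): internal coord -4 + (-7)·β' = +0.3262; +0.3262 ∈ [-0.4, 0.4) → IN Λ
#2 (-10,-17): internal coord -10 + (-17)·β' = +0.5066; +0.5066 ∉ [-0.4, 0.4) → out
#3 (-10,-18): internal coord -10 + (-18)·β' = +1.1246; +1.1246 ∉ [-0.4, 0.4) → out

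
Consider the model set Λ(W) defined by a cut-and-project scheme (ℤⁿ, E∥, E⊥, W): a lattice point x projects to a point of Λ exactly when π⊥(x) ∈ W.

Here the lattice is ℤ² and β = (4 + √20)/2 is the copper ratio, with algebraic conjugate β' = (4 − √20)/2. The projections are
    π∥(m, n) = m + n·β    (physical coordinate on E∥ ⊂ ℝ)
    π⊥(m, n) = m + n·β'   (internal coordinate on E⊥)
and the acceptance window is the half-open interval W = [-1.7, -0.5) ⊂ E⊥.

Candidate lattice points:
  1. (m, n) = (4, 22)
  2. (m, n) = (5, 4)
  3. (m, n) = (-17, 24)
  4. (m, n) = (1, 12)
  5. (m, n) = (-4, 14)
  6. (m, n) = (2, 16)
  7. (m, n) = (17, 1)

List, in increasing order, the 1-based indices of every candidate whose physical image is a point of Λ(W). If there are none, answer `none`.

1

β' = (4−√20)/2 ≈ -0.2361.
candidate 1: (m,n)=(4,22) → π∥ = 4+22·β ≈ 97.1935, π⊥ = 4+22·β' ≈ -1.1935 ∈ [-1.7, -0.5) ⇒ IN Λ
candidate 2: (m,n)=(5,4) → π∥ = 5+4·β ≈ 21.9443, π⊥ = 5+4·β' ≈ 4.0557 ∉ [-1.7, -0.5) ⇒ out
candidate 3: (m,n)=(-17,24) → π∥ = -17+24·β ≈ 84.6656, π⊥ = -17+24·β' ≈ -22.6656 ∉ [-1.7, -0.5) ⇒ out
candidate 4: (m,n)=(1,12) → π∥ = 1+12·β ≈ 51.8328, π⊥ = 1+12·β' ≈ -1.8328 ∉ [-1.7, -0.5) ⇒ out
candidate 5: (m,n)=(-4,14) → π∥ = -4+14·β ≈ 55.3050, π⊥ = -4+14·β' ≈ -7.3050 ∉ [-1.7, -0.5) ⇒ out
candidate 6: (m,n)=(2,16) → π∥ = 2+16·β ≈ 69.7771, π⊥ = 2+16·β' ≈ -1.7771 ∉ [-1.7, -0.5) ⇒ out
candidate 7: (m,n)=(17,1) → π∥ = 17+1·β ≈ 21.2361, π⊥ = 17+1·β' ≈ 16.7639 ∉ [-1.7, -0.5) ⇒ out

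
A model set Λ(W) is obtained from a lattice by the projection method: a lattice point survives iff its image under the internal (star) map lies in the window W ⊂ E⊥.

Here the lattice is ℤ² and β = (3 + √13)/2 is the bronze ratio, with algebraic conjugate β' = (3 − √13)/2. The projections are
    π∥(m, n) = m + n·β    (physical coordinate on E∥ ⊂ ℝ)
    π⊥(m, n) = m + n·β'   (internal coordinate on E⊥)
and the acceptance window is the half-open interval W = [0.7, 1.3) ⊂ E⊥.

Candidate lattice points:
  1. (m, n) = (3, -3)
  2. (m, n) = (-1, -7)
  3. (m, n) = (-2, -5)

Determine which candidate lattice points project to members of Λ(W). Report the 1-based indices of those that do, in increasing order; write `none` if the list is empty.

2

β' = (3−√13)/2 ≈ -0.302776.
candidate 1: (m,n)=(3,-3) → π∥ = 3-3·β ≈ -6.908327, π⊥ = 3-3·β' ≈ 3.908327 ∉ [0.7, 1.3) ⇒ out
candidate 2: (m,n)=(-1,-7) → π∥ = -1-7·β ≈ -24.119429, π⊥ = -1-7·β' ≈ 1.119429 ∈ [0.7, 1.3) ⇒ IN Λ
candidate 3: (m,n)=(-2,-5) → π∥ = -2-5·β ≈ -18.513878, π⊥ = -2-5·β' ≈ -0.486122 ∉ [0.7, 1.3) ⇒ out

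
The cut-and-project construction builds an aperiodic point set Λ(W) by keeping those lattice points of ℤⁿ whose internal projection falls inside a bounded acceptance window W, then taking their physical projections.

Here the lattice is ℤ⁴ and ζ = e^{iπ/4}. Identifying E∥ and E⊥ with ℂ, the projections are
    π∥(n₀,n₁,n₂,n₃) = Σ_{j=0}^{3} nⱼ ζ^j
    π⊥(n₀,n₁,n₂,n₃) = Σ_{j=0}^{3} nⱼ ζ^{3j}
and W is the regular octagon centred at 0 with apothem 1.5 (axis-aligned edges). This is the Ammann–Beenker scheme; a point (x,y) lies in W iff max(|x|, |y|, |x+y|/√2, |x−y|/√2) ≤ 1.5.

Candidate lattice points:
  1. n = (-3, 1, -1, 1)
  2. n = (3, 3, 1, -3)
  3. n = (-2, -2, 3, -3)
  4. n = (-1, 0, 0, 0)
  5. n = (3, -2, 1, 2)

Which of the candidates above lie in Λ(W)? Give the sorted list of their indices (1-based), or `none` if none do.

Internal map: ζ^{3j} for j=0..3 gives (1,0), (−√2/2,√2/2), (0,−1), (√2/2,√2/2).
candidate 1: n = (-3, 1, -1, 1) → π⊥ ≈ (-3.0000, +2.4142); max(|x|,|y|,|x±y|/√2) = 3.8284 > 1.5 ⇒ ∉ W
candidate 2: n = (3, 3, 1, -3) → π⊥ ≈ (-1.2426, -1.0000); max(|x|,|y|,|x±y|/√2) = 1.5858 > 1.5 ⇒ ∉ W
candidate 3: n = (-2, -2, 3, -3) → π⊥ ≈ (-2.7071, -6.5355); max(|x|,|y|,|x±y|/√2) = 6.5355 > 1.5 ⇒ ∉ W
candidate 4: n = (-1, 0, 0, 0) → π⊥ ≈ (-1.0000, +0.0000); max(|x|,|y|,|x±y|/√2) = 1.0000 ≤ 1.5 ⇒ ∈ W
candidate 5: n = (3, -2, 1, 2) → π⊥ ≈ (+5.8284, -1.0000); max(|x|,|y|,|x±y|/√2) = 5.8284 > 1.5 ⇒ ∉ W

4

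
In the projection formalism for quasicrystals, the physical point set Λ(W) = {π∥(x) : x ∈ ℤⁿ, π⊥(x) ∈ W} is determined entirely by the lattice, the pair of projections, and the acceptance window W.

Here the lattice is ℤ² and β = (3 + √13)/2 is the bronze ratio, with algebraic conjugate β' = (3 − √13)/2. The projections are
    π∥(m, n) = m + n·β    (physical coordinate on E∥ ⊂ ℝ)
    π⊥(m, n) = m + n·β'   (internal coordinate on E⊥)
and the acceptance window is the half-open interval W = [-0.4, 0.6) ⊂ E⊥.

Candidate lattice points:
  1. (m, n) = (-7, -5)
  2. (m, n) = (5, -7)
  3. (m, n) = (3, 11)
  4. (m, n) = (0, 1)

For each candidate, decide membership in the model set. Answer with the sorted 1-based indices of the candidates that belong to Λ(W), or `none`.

Compute β' = (3−√13)/2 = -0.30278, so π⊥(m,n) = m -0.30278·n.
candidate 1: (m,n)=(-7,-5) → π∥ = -7-5·β ≈ -23.51388, π⊥ = -7-5·β' ≈ -5.48612 ∉ [-0.4, 0.6) ⇒ out
candidate 2: (m,n)=(5,-7) → π∥ = 5-7·β ≈ -18.11943, π⊥ = 5-7·β' ≈ 7.11943 ∉ [-0.4, 0.6) ⇒ out
candidate 3: (m,n)=(3,11) → π∥ = 3+11·β ≈ 39.33053, π⊥ = 3+11·β' ≈ -0.33053 ∈ [-0.4, 0.6) ⇒ IN Λ
candidate 4: (m,n)=(0,1) → π∥ = 0+1·β ≈ 3.30278, π⊥ = 0+1·β' ≈ -0.30278 ∈ [-0.4, 0.6) ⇒ IN Λ

3, 4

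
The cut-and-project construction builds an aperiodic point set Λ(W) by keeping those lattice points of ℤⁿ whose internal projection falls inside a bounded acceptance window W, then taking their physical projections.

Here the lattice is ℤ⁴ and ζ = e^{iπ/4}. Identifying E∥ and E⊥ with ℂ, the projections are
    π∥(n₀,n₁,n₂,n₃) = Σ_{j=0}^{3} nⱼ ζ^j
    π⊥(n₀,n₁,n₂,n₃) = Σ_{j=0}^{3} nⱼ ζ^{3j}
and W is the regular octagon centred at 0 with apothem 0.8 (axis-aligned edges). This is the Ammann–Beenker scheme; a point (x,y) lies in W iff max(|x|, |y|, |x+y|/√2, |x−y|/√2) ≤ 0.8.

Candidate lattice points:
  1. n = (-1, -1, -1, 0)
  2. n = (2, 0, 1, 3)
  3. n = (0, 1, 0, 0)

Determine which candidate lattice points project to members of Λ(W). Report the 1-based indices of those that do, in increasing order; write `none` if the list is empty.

1

π⊥(n) = n₀ + n₁ζ³ + n₂ζ⁶ + n₃ζ⁹ where ζ = e^{iπ/4}.
#1 (-1, -1, -1, 0): internal (-0.2929, 0.2929); octagon support 0.4142 vs apothem 0.8 → ∈ W
#2 (2, 0, 1, 3): internal (4.1213, 1.1213); octagon support 4.1213 vs apothem 0.8 → ∉ W
#3 (0, 1, 0, 0): internal (-0.7071, 0.7071); octagon support 1.0000 vs apothem 0.8 → ∉ W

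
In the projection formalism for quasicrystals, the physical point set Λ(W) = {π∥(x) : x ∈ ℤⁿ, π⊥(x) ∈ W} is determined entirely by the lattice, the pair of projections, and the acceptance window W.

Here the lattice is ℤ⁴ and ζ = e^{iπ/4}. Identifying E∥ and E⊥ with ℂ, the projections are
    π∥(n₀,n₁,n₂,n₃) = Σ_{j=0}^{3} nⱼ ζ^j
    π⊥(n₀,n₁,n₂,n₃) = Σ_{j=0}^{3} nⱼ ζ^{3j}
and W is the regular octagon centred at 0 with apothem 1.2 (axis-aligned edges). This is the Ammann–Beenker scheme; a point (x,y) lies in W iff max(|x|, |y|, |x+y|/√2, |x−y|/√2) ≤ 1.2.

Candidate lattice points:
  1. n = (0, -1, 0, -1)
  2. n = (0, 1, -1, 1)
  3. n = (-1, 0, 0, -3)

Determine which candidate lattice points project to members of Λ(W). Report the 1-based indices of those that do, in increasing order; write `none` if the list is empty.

With ζ = e^{iπ/4} the internal vectors are ζ^0,ζ^3,ζ^6,ζ^9.
candidate 1: n = (0, -1, 0, -1) → π⊥ ≈ (+0.00000, -1.41421); max(|x|,|y|,|x±y|/√2) = 1.41421 > 1.2 ⇒ ∉ W
candidate 2: n = (0, 1, -1, 1) → π⊥ ≈ (+0.00000, +2.41421); max(|x|,|y|,|x±y|/√2) = 2.41421 > 1.2 ⇒ ∉ W
candidate 3: n = (-1, 0, 0, -3) → π⊥ ≈ (-3.12132, -2.12132); max(|x|,|y|,|x±y|/√2) = 3.70711 > 1.2 ⇒ ∉ W

none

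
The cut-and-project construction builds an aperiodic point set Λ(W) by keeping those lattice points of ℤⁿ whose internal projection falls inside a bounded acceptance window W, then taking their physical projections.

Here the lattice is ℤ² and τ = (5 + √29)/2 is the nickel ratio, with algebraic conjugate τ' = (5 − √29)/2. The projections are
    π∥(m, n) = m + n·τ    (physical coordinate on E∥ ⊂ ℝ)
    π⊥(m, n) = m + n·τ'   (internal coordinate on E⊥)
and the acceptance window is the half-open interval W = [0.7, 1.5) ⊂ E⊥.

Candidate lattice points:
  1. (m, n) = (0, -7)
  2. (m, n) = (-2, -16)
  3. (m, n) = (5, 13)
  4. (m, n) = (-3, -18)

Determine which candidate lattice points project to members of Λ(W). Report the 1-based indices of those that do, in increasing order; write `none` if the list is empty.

1, 2

τ' = (5−√29)/2 ≈ -0.19258.
candidate 1: (m,n)=(0,-7) → π∥ = 0-7·τ ≈ -36.34808, π⊥ = 0-7·τ' ≈ 1.34808 ∈ [0.7, 1.5) ⇒ IN Λ
candidate 2: (m,n)=(-2,-16) → π∥ = -2-16·τ ≈ -85.08132, π⊥ = -2-16·τ' ≈ 1.08132 ∈ [0.7, 1.5) ⇒ IN Λ
candidate 3: (m,n)=(5,13) → π∥ = 5+13·τ ≈ 72.50357, π⊥ = 5+13·τ' ≈ 2.49643 ∉ [0.7, 1.5) ⇒ out
candidate 4: (m,n)=(-3,-18) → π∥ = -3-18·τ ≈ -96.46648, π⊥ = -3-18·τ' ≈ 0.46648 ∉ [0.7, 1.5) ⇒ out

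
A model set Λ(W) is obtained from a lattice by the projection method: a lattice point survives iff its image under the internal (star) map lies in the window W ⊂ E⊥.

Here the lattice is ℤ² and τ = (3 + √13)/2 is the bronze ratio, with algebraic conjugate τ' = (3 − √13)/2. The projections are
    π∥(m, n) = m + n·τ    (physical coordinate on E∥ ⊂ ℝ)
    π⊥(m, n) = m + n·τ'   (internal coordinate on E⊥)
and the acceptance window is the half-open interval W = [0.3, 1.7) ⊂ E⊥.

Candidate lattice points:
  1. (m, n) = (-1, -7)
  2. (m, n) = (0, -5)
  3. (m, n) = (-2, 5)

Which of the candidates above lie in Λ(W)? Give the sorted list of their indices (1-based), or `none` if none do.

τ' = (3−√13)/2 ≈ -0.30278.
#1 (-1,-7): internal coord -1 + (-7)·τ' = +1.11943; +1.11943 ∈ [0.3, 1.7) → IN Λ
#2 (0,-5): internal coord 0 + (-5)·τ' = +1.51388; +1.51388 ∈ [0.3, 1.7) → IN Λ
#3 (-2,5): internal coord -2 + (5)·τ' = -3.51388; -3.51388 ∉ [0.3, 1.7) → out

1, 2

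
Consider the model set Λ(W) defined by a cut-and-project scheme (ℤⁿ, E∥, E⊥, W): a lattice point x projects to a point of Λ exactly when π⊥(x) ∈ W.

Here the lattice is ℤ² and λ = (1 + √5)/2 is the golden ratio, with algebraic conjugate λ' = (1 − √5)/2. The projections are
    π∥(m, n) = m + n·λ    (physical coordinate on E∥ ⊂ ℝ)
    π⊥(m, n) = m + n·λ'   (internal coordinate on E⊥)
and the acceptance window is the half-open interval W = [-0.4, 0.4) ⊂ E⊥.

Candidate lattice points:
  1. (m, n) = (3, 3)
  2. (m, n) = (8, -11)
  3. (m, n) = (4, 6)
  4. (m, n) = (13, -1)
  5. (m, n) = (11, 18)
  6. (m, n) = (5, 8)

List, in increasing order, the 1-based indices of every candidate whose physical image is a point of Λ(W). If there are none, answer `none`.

Compute λ' = (1−√5)/2 = -0.618034, so π⊥(m,n) = m -0.618034·n.
candidate 1: (m,n)=(3,3) → π∥ = 3+3·λ ≈ 7.854102, π⊥ = 3+3·λ' ≈ 1.145898 ∉ [-0.4, 0.4) ⇒ out
candidate 2: (m,n)=(8,-11) → π∥ = 8-11·λ ≈ -9.798374, π⊥ = 8-11·λ' ≈ 14.798374 ∉ [-0.4, 0.4) ⇒ out
candidate 3: (m,n)=(4,6) → π∥ = 4+6·λ ≈ 13.708204, π⊥ = 4+6·λ' ≈ 0.291796 ∈ [-0.4, 0.4) ⇒ IN Λ
candidate 4: (m,n)=(13,-1) → π∥ = 13-1·λ ≈ 11.381966, π⊥ = 13-1·λ' ≈ 13.618034 ∉ [-0.4, 0.4) ⇒ out
candidate 5: (m,n)=(11,18) → π∥ = 11+18·λ ≈ 40.124612, π⊥ = 11+18·λ' ≈ -0.124612 ∈ [-0.4, 0.4) ⇒ IN Λ
candidate 6: (m,n)=(5,8) → π∥ = 5+8·λ ≈ 17.944272, π⊥ = 5+8·λ' ≈ 0.055728 ∈ [-0.4, 0.4) ⇒ IN Λ

3, 5, 6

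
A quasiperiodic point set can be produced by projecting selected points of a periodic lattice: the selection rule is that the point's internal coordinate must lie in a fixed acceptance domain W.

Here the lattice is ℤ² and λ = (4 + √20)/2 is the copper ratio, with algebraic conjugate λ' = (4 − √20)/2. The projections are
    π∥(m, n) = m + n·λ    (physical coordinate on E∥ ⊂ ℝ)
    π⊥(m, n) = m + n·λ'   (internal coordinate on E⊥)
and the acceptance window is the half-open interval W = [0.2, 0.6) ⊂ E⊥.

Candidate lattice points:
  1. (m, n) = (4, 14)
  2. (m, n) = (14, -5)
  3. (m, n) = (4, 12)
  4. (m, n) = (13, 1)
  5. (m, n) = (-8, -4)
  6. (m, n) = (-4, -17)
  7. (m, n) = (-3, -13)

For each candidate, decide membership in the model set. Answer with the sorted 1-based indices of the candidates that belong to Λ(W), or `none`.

Numerically λ ≈ 4.236068 and λ' = −1/λ ≈ -0.236068.
#1 (4,14): internal coord 4 + (14)·λ' = +0.695048; +0.695048 ∉ [0.2, 0.6) → out
#2 (14,-5): internal coord 14 + (-5)·λ' = +15.180340; +15.180340 ∉ [0.2, 0.6) → out
#3 (4,12): internal coord 4 + (12)·λ' = +1.167184; +1.167184 ∉ [0.2, 0.6) → out
#4 (13,1): internal coord 13 + (1)·λ' = +12.763932; +12.763932 ∉ [0.2, 0.6) → out
#5 (-8,-4): internal coord -8 + (-4)·λ' = -7.055728; -7.055728 ∉ [0.2, 0.6) → out
#6 (-4,-17): internal coord -4 + (-17)·λ' = +0.013156; +0.013156 ∉ [0.2, 0.6) → out
#7 (-3,-13): internal coord -3 + (-13)·λ' = +0.068884; +0.068884 ∉ [0.2, 0.6) → out

none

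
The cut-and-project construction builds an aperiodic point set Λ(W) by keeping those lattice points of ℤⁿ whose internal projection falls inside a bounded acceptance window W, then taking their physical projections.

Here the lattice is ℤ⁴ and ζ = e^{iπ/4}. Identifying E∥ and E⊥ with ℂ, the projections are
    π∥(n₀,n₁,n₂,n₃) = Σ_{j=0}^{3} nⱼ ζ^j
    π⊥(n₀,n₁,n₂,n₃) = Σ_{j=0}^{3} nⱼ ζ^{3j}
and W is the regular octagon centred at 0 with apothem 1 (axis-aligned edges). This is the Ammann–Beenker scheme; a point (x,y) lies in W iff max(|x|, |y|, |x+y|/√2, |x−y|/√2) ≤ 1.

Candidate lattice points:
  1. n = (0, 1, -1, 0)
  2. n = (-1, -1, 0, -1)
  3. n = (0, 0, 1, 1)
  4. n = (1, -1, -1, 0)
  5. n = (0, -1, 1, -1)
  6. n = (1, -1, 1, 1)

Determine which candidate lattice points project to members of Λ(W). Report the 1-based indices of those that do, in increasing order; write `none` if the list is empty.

Internal map: ζ^{3j} for j=0..3 gives (1,0), (−√2/2,√2/2), (0,−1), (√2/2,√2/2).
#1 (0, 1, -1, 0): internal (-0.7071, 1.7071); octagon support 1.7071 vs apothem 1 → ∉ W
#2 (-1, -1, 0, -1): internal (-1.0000, -1.4142); octagon support 1.7071 vs apothem 1 → ∉ W
#3 (0, 0, 1, 1): internal (0.7071, -0.2929); octagon support 0.7071 vs apothem 1 → ∈ W
#4 (1, -1, -1, 0): internal (1.7071, 0.2929); octagon support 1.7071 vs apothem 1 → ∉ W
#5 (0, -1, 1, -1): internal (0.0000, -2.4142); octagon support 2.4142 vs apothem 1 → ∉ W
#6 (1, -1, 1, 1): internal (2.4142, -1.0000); octagon support 2.4142 vs apothem 1 → ∉ W

3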